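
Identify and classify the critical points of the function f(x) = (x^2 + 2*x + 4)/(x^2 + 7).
f'(x) = 2*(-x^2 + 3*x + 7)/(x^4 + 14*x^2 + 49)

Solve f'(x) = 0:
  f'(x) = -2*(x^2 - 3*x - 7)/(x^2 + 7)^2; the denominator is positive wherever f is defined, so f'(x) = 0 ⇔ -2*x^2 + 6*x + 14 = 0.
  Factor: -2*x^2 + 6*x + 14 = -2*(x^2 - 3*x - 7); x^2 - 3*x - 7 = 0 has no rational roots; quadratic formula: x = (3 ± √37)/2.
  ⇒ x = 3/2 - sqrt(37)/2 ≈ -1.5414, 3/2 + sqrt(37)/2 ≈ 4.5414

f''(x) = 2*(2*x^3 - 9*x^2 - 42*x + 21)/(x^6 + 21*x^4 + 147*x^2 + 343)
Second-derivative test at each critical point:
  f''(-1.5414) = 0.1384 > 0 → local minimum
  f''(4.5414) = -0.0159 < 0 → local maximum

Critical points: x = 3/2 - sqrt(37)/2 ≈ -1.5414 (local minimum); x = 3/2 + sqrt(37)/2 ≈ 4.5414 (local maximum)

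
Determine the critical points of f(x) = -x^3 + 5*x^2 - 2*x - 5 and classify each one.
f'(x) = -3*x^2 + 10*x - 2

Solve f'(x) = 0:
  3*x^2 - 10*x + 2 = 0 has no rational roots; quadratic formula: x = (10 ± √76)/6.
  ⇒ x = 5/3 - sqrt(19)/3 ≈ 0.2137, sqrt(19)/3 + 5/3 ≈ 3.1196

f''(x) = 10 - 6*x
Second-derivative test at each critical point:
  f''(0.2137) = 8.7178 > 0 → local minimum
  f''(3.1196) = -8.7178 < 0 → local maximum

Critical points: x = 5/3 - sqrt(19)/3 ≈ 0.2137 (local minimum); x = sqrt(19)/3 + 5/3 ≈ 3.1196 (local maximum)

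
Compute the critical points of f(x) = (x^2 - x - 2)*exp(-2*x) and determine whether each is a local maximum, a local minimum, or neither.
f'(x) = (-2*x^2 + 4*x + 3)*exp(-2*x)

Solve f'(x) = 0:
  f'(x) = (-2*x^2 + 4*x + 3)·exp(-2*x) and exp(-2*x) > 0 for every x, so f'(x) = 0 ⇔ -2*x^2 + 4*x + 3 = 0.
  2*x^2 - 4*x - 3 = 0 has no rational roots; quadratic formula: x = (4 ± √40)/4.
  ⇒ x = 1 - sqrt(10)/2 ≈ -0.5811, 1 + sqrt(10)/2 ≈ 2.5811

f''(x) = 2*(2*x^2 - 6*x - 1)*exp(-2*x)
Second-derivative test at each critical point:
  f''(-0.5811) = 20.2209 > 0 → local minimum
  f''(2.5811) = -0.0362 < 0 → local maximum

Critical points: x = 1 - sqrt(10)/2 ≈ -0.5811 (local minimum); x = 1 + sqrt(10)/2 ≈ 2.5811 (local maximum)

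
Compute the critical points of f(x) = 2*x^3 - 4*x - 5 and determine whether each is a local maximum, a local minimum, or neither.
f'(x) = 6*x^2 - 4

Solve f'(x) = 0:
  Factor: 6*x^2 - 4 = 2*(3*x^2 - 2); 3*x^2 - 2 = 0 has no rational roots; quadratic formula: x = (0 ± √24)/6.
  ⇒ x = -sqrt(6)/3 ≈ -0.8165, sqrt(6)/3 ≈ 0.8165

f''(x) = 12*x
Second-derivative test at each critical point:
  f''(-0.8165) = -9.7980 < 0 → local maximum
  f''(0.8165) = 9.7980 > 0 → local minimum

Critical points: x = -sqrt(6)/3 ≈ -0.8165 (local maximum); x = sqrt(6)/3 ≈ 0.8165 (local minimum)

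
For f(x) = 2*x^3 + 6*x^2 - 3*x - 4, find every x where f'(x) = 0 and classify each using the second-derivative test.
f'(x) = 6*x^2 + 12*x - 3

Solve f'(x) = 0:
  Factor: 6*x^2 + 12*x - 3 = 3*(2*x^2 + 4*x - 1); 2*x^2 + 4*x - 1 = 0 has no rational roots; quadratic formula: x = (-4 ± √24)/4.
  ⇒ x = -sqrt(6)/2 - 1 ≈ -2.2247, -1 + sqrt(6)/2 ≈ 0.2247

f''(x) = 12*x + 12
Second-derivative test at each critical point:
  f''(-2.2247) = -14.6969 < 0 → local maximum
  f''(0.2247) = 14.6969 > 0 → local minimum

Critical points: x = -sqrt(6)/2 - 1 ≈ -2.2247 (local maximum); x = -1 + sqrt(6)/2 ≈ 0.2247 (local minimum)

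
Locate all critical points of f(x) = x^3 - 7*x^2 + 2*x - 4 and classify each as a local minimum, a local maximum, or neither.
f'(x) = 3*x^2 - 14*x + 2

Solve f'(x) = 0:
  3*x^2 - 14*x + 2 = 0 has no rational roots; quadratic formula: x = (14 ± √172)/6.
  ⇒ x = 7/3 - sqrt(43)/3 ≈ 0.1475, sqrt(43)/3 + 7/3 ≈ 4.5191

f''(x) = 6*x - 14
Second-derivative test at each critical point:
  f''(0.1475) = -13.1149 < 0 → local maximum
  f''(4.5191) = 13.1149 > 0 → local minimum

Critical points: x = 7/3 - sqrt(43)/3 ≈ 0.1475 (local maximum); x = sqrt(43)/3 + 7/3 ≈ 4.5191 (local minimum)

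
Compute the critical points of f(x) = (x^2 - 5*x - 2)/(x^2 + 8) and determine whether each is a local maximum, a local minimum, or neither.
f'(x) = 5*(x^2 + 4*x - 8)/(x^4 + 16*x^2 + 64)

Solve f'(x) = 0:
  f'(x) = 5*(x^2 + 4*x - 8)/(x^2 + 8)^2; the denominator is positive wherever f is defined, so f'(x) = 0 ⇔ 5*x^2 + 20*x - 40 = 0.
  Factor: 5*x^2 + 20*x - 40 = 5*(x^2 + 4*x - 8); x^2 + 4*x - 8 = 0 has no rational roots; quadratic formula: x = (-4 ± √48)/2.
  ⇒ x = -2*sqrt(3) - 2 ≈ -5.4641, -2 + 2*sqrt(3) ≈ 1.4641

f''(x) = 10*(-x^3 - 6*x^2 + 24*x + 16)/(x^6 + 24*x^4 + 192*x^2 + 512)
Second-derivative test at each critical point:
  f''(-5.4641) = -0.0242 < 0 → local maximum
  f''(1.4641) = 0.3367 > 0 → local minimum

Critical points: x = -2*sqrt(3) - 2 ≈ -5.4641 (local maximum); x = -2 + 2*sqrt(3) ≈ 1.4641 (local minimum)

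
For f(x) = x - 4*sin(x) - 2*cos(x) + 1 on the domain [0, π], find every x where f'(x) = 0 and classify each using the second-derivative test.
f'(x) = 2*sin(x) - 4*cos(x) + 1

Solve f'(x) = 0 on [0, π]:
  f'(x) = 0 ⇔ 2*sin(x) - 4*cos(x) = -1. Write the left side as R·cos(x + φ) with R = √((-4)² + (-2)²) = 2*sqrt(5), cos φ = -2*sqrt(5)/5, sin φ = -sqrt(5)/5; then cos(x + φ) = -sqrt(5)/10. Solve for x and keep the solutions lying in [0, π].
  ⇒ x = atan((-1 + 2*sqrt(19))/(2 + sqrt(19))) ≈ 0.8816

f''(x) = 4*sin(x) + 2*cos(x)
Second-derivative test at each critical point:
  f''(0.8816) = 4.3589 > 0 → local minimum

Critical points: x = atan((-1 + 2*sqrt(19))/(2 + sqrt(19))) ≈ 0.8816 (local minimum)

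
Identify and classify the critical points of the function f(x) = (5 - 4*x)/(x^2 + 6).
f'(x) = 2*(2*x^2 - 5*x - 12)/(x^4 + 12*x^2 + 36)

Solve f'(x) = 0:
  f'(x) = 2*(x - 4)*(2*x + 3)/(x^2 + 6)^2; the denominator is positive wherever f is defined, so f'(x) = 0 ⇔ 4*x^2 - 10*x - 24 = 0.
  Factor: 4*x^2 - 10*x - 24 = 2*(x - 4)*(2*x + 3) = 0.
  ⇒ x = -3/2, 4

f''(x) = 2*(4*x^2*(5 - 4*x) + (12*x - 5)*(x^2 + 6))/(x^2 + 6)^3
Second-derivative test at each critical point:
  f''(-3/2) = -32/99 < 0 → local maximum
  f''(4) = 1/22 > 0 → local minimum

Critical points: x = -3/2 (local maximum); x = 4 (local minimum)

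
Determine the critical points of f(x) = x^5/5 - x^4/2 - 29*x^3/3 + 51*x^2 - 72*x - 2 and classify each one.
f'(x) = x^4 - 2*x^3 - 29*x^2 + 102*x - 72

Solve f'(x) = 0:
  Factor: x^4 - 2*x^3 - 29*x^2 + 102*x - 72 = (x - 4)*(x - 3)*(x - 1)*(x + 6) = 0.
  ⇒ x = -6, 1, 3, 4

f''(x) = 4*x^3 - 6*x^2 - 58*x + 102
Second-derivative test at each critical point:
  f''(-6) = -630 < 0 → local maximum
  f''(1) = 42 > 0 → local minimum
  f''(3) = -18 < 0 → local maximum
  f''(4) = 30 > 0 → local minimum

Critical points: x = -6 (local maximum); x = 1 (local minimum); x = 3 (local maximum); x = 4 (local minimum)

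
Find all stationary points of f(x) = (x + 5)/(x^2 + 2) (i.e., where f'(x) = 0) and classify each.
f'(x) = (x^2 - 2*x*(x + 5) + 2)/(x^2 + 2)^2

Solve f'(x) = 0:
  f'(x) = -(x^2 + 10*x - 2)/(x^2 + 2)^2; the denominator is positive wherever f is defined, so f'(x) = 0 ⇔ -x^2 - 10*x + 2 = 0.
  x^2 + 10*x - 2 = 0 has no rational roots; quadratic formula: x = (-10 ± √108)/2.
  ⇒ x = -3*sqrt(3) - 5 ≈ -10.1962, -5 + 3*sqrt(3) ≈ 0.1962

f''(x) = 2*(4*x^2*(x + 5) - (3*x + 5)*(x^2 + 2))/(x^2 + 2)^3
Second-derivative test at each critical point:
  f''(-10.1962) = 0.0009 > 0 → local minimum
  f''(0.1962) = -2.5009 < 0 → local maximum

Critical points: x = -3*sqrt(3) - 5 ≈ -10.1962 (local minimum); x = -5 + 3*sqrt(3) ≈ 0.1962 (local maximum)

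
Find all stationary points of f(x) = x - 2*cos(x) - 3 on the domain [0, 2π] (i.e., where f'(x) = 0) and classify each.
f'(x) = 2*sin(x) + 1

Solve f'(x) = 0 on [0, 2π]:
  f'(x) = 0 ⇔ sin(x) = -1/2, i.e. x = arcsin(-1/2) + 2nπ or x = π − arcsin(-1/2) + 2nπ; keep the solutions lying in [0, 2π].
  ⇒ x = 7*pi/6 ≈ 3.6652, 11*pi/6 ≈ 5.7596

f''(x) = 2*cos(x)
Second-derivative test at each critical point:
  f''(3.6652) = -1.7321 < 0 → local maximum
  f''(5.7596) = 1.7321 > 0 → local minimum

Critical points: x = 7*pi/6 ≈ 3.6652 (local maximum); x = 11*pi/6 ≈ 5.7596 (local minimum)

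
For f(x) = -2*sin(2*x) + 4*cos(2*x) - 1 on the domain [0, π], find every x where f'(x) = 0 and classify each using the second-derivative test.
f'(x) = -8*sin(2*x) - 4*cos(2*x)

Solve f'(x) = 0 on [0, π]:
  f'(x) = 0 ⇔ -2*cos(2*x) = 4*sin(2*x) ⇔ tan(2*x) = -1/2, i.e. 2*x = arctan(-1/2) + nπ; keep the solutions lying in [0, π].
  ⇒ x = -atan(1/2)/2 + pi/2 ≈ 1.3390, pi - atan(1/2)/2 ≈ 2.9098

f''(x) = 8*sin(2*x) - 16*cos(2*x)
Second-derivative test at each critical point:
  f''(1.3390) = 17.8885 > 0 → local minimum
  f''(2.9098) = -17.8885 < 0 → local maximum

Critical points: x = -atan(1/2)/2 + pi/2 ≈ 1.3390 (local minimum); x = pi - atan(1/2)/2 ≈ 2.9098 (local maximum)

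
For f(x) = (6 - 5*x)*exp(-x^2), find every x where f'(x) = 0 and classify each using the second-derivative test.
f'(x) = (2*x*(5*x - 6) - 5)*exp(-x^2)

Solve f'(x) = 0:
  f'(x) = (10*x^2 - 12*x - 5)·exp(-x^2) and exp(-x^2) > 0 for every x, so f'(x) = 0 ⇔ 10*x^2 - 12*x - 5 = 0.
  10*x^2 - 12*x - 5 = 0 has no rational roots; quadratic formula: x = (12 ± √344)/20.
  ⇒ x = 3/5 - sqrt(86)/10 ≈ -0.3274, 3/5 + sqrt(86)/10 ≈ 1.5274

f''(x) = 2*(2*x^2*(6 - 5*x) + 15*x - 6)*exp(-x^2)
Second-derivative test at each critical point:
  f''(-0.3274) = -16.6624 < 0 → local maximum
  f''(1.5274) = 1.7995 > 0 → local minimum

Critical points: x = 3/5 - sqrt(86)/10 ≈ -0.3274 (local maximum); x = 3/5 + sqrt(86)/10 ≈ 1.5274 (local minimum)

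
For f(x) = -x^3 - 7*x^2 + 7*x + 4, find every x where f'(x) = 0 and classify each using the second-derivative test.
f'(x) = -3*x^2 - 14*x + 7

Solve f'(x) = 0:
  3*x^2 + 14*x - 7 = 0 has no rational roots; quadratic formula: x = (-14 ± √280)/6.
  ⇒ x = -sqrt(70)/3 - 7/3 ≈ -5.1222, -7/3 + sqrt(70)/3 ≈ 0.4555

f''(x) = -6*x - 14
Second-derivative test at each critical point:
  f''(-5.1222) = 16.7332 > 0 → local minimum
  f''(0.4555) = -16.7332 < 0 → local maximum

Critical points: x = -sqrt(70)/3 - 7/3 ≈ -5.1222 (local minimum); x = -7/3 + sqrt(70)/3 ≈ 0.4555 (local maximum)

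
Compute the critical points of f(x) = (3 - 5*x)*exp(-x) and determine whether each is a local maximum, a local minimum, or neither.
f'(x) = (5*x - 8)*exp(-x)

Solve f'(x) = 0:
  f'(x) = (5*x - 8)·exp(-x) and exp(-x) > 0 for every x, so f'(x) = 0 ⇔ 5*x - 8 = 0.
  5*x - 8 = 0.
  ⇒ x = 8/5

f''(x) = (13 - 5*x)*exp(-x)
Second-derivative test at each critical point:
  f''(8/5) = 1.0095 > 0 → local minimum

Critical points: x = 8/5 (local minimum)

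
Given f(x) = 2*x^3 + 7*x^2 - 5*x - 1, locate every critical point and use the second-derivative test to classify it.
f'(x) = 6*x^2 + 14*x - 5

Solve f'(x) = 0:
  6*x^2 + 14*x - 5 = 0 has no rational roots; quadratic formula: x = (-14 ± √316)/12.
  ⇒ x = -sqrt(79)/6 - 7/6 ≈ -2.6480, -7/6 + sqrt(79)/6 ≈ 0.3147

f''(x) = 12*x + 14
Second-derivative test at each critical point:
  f''(-2.6480) = -17.7764 < 0 → local maximum
  f''(0.3147) = 17.7764 > 0 → local minimum

Critical points: x = -sqrt(79)/6 - 7/6 ≈ -2.6480 (local maximum); x = -7/6 + sqrt(79)/6 ≈ 0.3147 (local minimum)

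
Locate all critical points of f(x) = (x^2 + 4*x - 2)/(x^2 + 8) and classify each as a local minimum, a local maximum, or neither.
f'(x) = 4*(-x^2 + 5*x + 8)/(x^4 + 16*x^2 + 64)

Solve f'(x) = 0:
  f'(x) = -4*(x^2 - 5*x - 8)/(x^2 + 8)^2; the denominator is positive wherever f is defined, so f'(x) = 0 ⇔ -4*x^2 + 20*x + 32 = 0.
  Factor: -4*x^2 + 20*x + 32 = -4*(x^2 - 5*x - 8); x^2 - 5*x - 8 = 0 has no rational roots; quadratic formula: x = (5 ± √57)/2.
  ⇒ x = 5/2 - sqrt(57)/2 ≈ -1.2749, 5/2 + sqrt(57)/2 ≈ 6.2749

f''(x) = 4*(2*x^3 - 15*x^2 - 48*x + 40)/(x^6 + 24*x^4 + 192*x^2 + 512)
Second-derivative test at each critical point:
  f''(-1.2749) = 0.3260 > 0 → local minimum
  f''(6.2749) = -0.0135 < 0 → local maximum

Critical points: x = 5/2 - sqrt(57)/2 ≈ -1.2749 (local minimum); x = 5/2 + sqrt(57)/2 ≈ 6.2749 (local maximum)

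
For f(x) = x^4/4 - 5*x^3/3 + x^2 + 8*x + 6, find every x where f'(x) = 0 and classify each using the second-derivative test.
f'(x) = x^3 - 5*x^2 + 2*x + 8

Solve f'(x) = 0:
  Factor: x^3 - 5*x^2 + 2*x + 8 = (x - 4)*(x - 2)*(x + 1) = 0.
  ⇒ x = -1, 2, 4

f''(x) = 3*x^2 - 10*x + 2
Second-derivative test at each critical point:
  f''(-1) = 15 > 0 → local minimum
  f''(2) = -6 < 0 → local maximum
  f''(4) = 10 > 0 → local minimum

Critical points: x = -1 (local minimum); x = 2 (local maximum); x = 4 (local minimum)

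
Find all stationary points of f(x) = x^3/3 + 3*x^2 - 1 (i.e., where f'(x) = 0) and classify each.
f'(x) = x*(x + 6)

Solve f'(x) = 0:
  Factor: x^2 + 6*x = x*(x + 6) = 0.
  ⇒ x = -6, 0

f''(x) = 2*x + 6
Second-derivative test at each critical point:
  f''(-6) = -6 < 0 → local maximum
  f''(0) = 6 > 0 → local minimum

Critical points: x = -6 (local maximum); x = 0 (local minimum)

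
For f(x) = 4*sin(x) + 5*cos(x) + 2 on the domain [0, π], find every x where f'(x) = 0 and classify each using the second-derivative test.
f'(x) = -5*sin(x) + 4*cos(x)

Solve f'(x) = 0 on [0, π]:
  f'(x) = 0 ⇔ 4*cos(x) = 5*sin(x) ⇔ tan(x) = 4/5, i.e. x = arctan(4/5) + nπ; keep the solutions lying in [0, π].
  ⇒ x = atan(4/5) ≈ 0.6747

f''(x) = -4*sin(x) - 5*cos(x)
Second-derivative test at each critical point:
  f''(0.6747) = -6.4031 < 0 → local maximum

Critical points: x = atan(4/5) ≈ 0.6747 (local maximum)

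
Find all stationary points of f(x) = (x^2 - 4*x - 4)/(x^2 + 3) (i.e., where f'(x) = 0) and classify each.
f'(x) = 2*(2*x^2 + 7*x - 6)/(x^4 + 6*x^2 + 9)

Solve f'(x) = 0:
  f'(x) = 2*(2*x^2 + 7*x - 6)/(x^2 + 3)^2; the denominator is positive wherever f is defined, so f'(x) = 0 ⇔ 4*x^2 + 14*x - 12 = 0.
  Factor: 4*x^2 + 14*x - 12 = 2*(2*x^2 + 7*x - 6); 2*x^2 + 7*x - 6 = 0 has no rational roots; quadratic formula: x = (-7 ± √97)/4.
  ⇒ x = -sqrt(97)/4 - 7/4 ≈ -4.2122, -7/4 + sqrt(97)/4 ≈ 0.7122

f''(x) = 2*(-4*x^3 - 21*x^2 + 36*x + 21)/(x^6 + 9*x^4 + 27*x^2 + 27)
Second-derivative test at each critical point:
  f''(-4.2122) = -0.0458 < 0 → local maximum
  f''(0.7122) = 1.6013 > 0 → local minimum

Critical points: x = -sqrt(97)/4 - 7/4 ≈ -4.2122 (local maximum); x = -7/4 + sqrt(97)/4 ≈ 0.7122 (local minimum)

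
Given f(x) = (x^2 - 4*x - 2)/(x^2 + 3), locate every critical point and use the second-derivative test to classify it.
f'(x) = 2*(2*x^2 + 5*x - 6)/(x^4 + 6*x^2 + 9)

Solve f'(x) = 0:
  f'(x) = 2*(2*x^2 + 5*x - 6)/(x^2 + 3)^2; the denominator is positive wherever f is defined, so f'(x) = 0 ⇔ 4*x^2 + 10*x - 12 = 0.
  Factor: 4*x^2 + 10*x - 12 = 2*(2*x^2 + 5*x - 6); 2*x^2 + 5*x - 6 = 0 has no rational roots; quadratic formula: x = (-5 ± √73)/4.
  ⇒ x = -sqrt(73)/4 - 5/4 ≈ -3.3860, -5/4 + sqrt(73)/4 ≈ 0.8860

f''(x) = 2*(-4*x^3 - 15*x^2 + 36*x + 15)/(x^6 + 9*x^4 + 27*x^2 + 27)
Second-derivative test at each critical point:
  f''(-3.3860) = -0.0817 < 0 → local maximum
  f''(0.8860) = 1.1928 > 0 → local minimum

Critical points: x = -sqrt(73)/4 - 5/4 ≈ -3.3860 (local maximum); x = -5/4 + sqrt(73)/4 ≈ 0.8860 (local minimum)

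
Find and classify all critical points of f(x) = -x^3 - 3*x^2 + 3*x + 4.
f'(x) = -3*x^2 - 6*x + 3

Solve f'(x) = 0:
  Factor: -3*x^2 - 6*x + 3 = -3*(x^2 + 2*x - 1); x^2 + 2*x - 1 = 0 has no rational roots; quadratic formula: x = (-2 ± √8)/2.
  ⇒ x = -sqrt(2) - 1 ≈ -2.4142, -1 + sqrt(2) ≈ 0.4142

f''(x) = -6*x - 6
Second-derivative test at each critical point:
  f''(-2.4142) = 8.4853 > 0 → local minimum
  f''(0.4142) = -8.4853 < 0 → local maximum

Critical points: x = -sqrt(2) - 1 ≈ -2.4142 (local minimum); x = -1 + sqrt(2) ≈ 0.4142 (local maximum)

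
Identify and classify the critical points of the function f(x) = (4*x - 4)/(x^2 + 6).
f'(x) = 4*(x^2 - 2*x*(x - 1) + 6)/(x^2 + 6)^2

Solve f'(x) = 0:
  f'(x) = -4*(x^2 - 2*x - 6)/(x^2 + 6)^2; the denominator is positive wherever f is defined, so f'(x) = 0 ⇔ -4*x^2 + 8*x + 24 = 0.
  Factor: -4*x^2 + 8*x + 24 = -4*(x^2 - 2*x - 6); x^2 - 2*x - 6 = 0 has no rational roots; quadratic formula: x = (2 ± √28)/2.
  ⇒ x = 1 - sqrt(7) ≈ -1.6458, 1 + sqrt(7) ≈ 3.6458

f''(x) = 8*(4*x^2*(x - 1) + (1 - 3*x)*(x^2 + 6))/(x^2 + 6)^3
Second-derivative test at each critical point:
  f''(-1.6458) = 0.2791 > 0 → local minimum
  f''(3.6458) = -0.0569 < 0 → local maximum

Critical points: x = 1 - sqrt(7) ≈ -1.6458 (local minimum); x = 1 + sqrt(7) ≈ 3.6458 (local maximum)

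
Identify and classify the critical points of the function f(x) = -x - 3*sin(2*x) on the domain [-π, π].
f'(x) = 12*sin(x)^2 - 7

Solve f'(x) = 0 on [-π, π]:
  f'(x) = 0 ⇔ cos(2*x) = -1/6, i.e. 2*x = ±arccos(-1/6) + 2nπ; keep the solutions lying in [-π, π].
  ⇒ x = -pi + acos(-1/6)/2 ≈ -2.2725, -acos(-1/6)/2 ≈ -0.8691, acos(-1/6)/2 ≈ 0.8691, pi - acos(-1/6)/2 ≈ 2.2725

f''(x) = 12*sin(2*x)
Second-derivative test at each critical point:
  f''(-2.2725) = 11.8322 > 0 → local minimum
  f''(-0.8691) = -11.8322 < 0 → local maximum
  f''(0.8691) = 11.8322 > 0 → local minimum
  f''(2.2725) = -11.8322 < 0 → local maximum

Critical points: x = -pi + acos(-1/6)/2 ≈ -2.2725 (local minimum); x = -acos(-1/6)/2 ≈ -0.8691 (local maximum); x = acos(-1/6)/2 ≈ 0.8691 (local minimum); x = pi - acos(-1/6)/2 ≈ 2.2725 (local maximum)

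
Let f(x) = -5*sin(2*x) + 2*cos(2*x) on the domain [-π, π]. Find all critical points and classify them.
f'(x) = -4*sin(2*x) - 10*cos(2*x)

Solve f'(x) = 0 on [-π, π]:
  f'(x) = 0 ⇔ -5*cos(2*x) = 2*sin(2*x) ⇔ tan(2*x) = -5/2, i.e. 2*x = arctan(-5/2) + nπ; keep the solutions lying in [-π, π].
  ⇒ x = -pi/2 - atan(5/2)/2 ≈ -2.1659, -atan(5/2)/2 ≈ -0.5951, -atan(5/2)/2 + pi/2 ≈ 0.9757, pi - atan(5/2)/2 ≈ 2.5464

f''(x) = 20*sin(2*x) - 8*cos(2*x)
Second-derivative test at each critical point:
  f''(-2.1659) = 21.5407 > 0 → local minimum
  f''(-0.5951) = -21.5407 < 0 → local maximum
  f''(0.9757) = 21.5407 > 0 → local minimum
  f''(2.5464) = -21.5407 < 0 → local maximum

Critical points: x = -pi/2 - atan(5/2)/2 ≈ -2.1659 (local minimum); x = -atan(5/2)/2 ≈ -0.5951 (local maximum); x = -atan(5/2)/2 + pi/2 ≈ 0.9757 (local minimum); x = pi - atan(5/2)/2 ≈ 2.5464 (local maximum)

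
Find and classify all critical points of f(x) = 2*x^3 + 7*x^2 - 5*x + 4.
f'(x) = 6*x^2 + 14*x - 5

Solve f'(x) = 0:
  6*x^2 + 14*x - 5 = 0 has no rational roots; quadratic formula: x = (-14 ± √316)/12.
  ⇒ x = -sqrt(79)/6 - 7/6 ≈ -2.6480, -7/6 + sqrt(79)/6 ≈ 0.3147

f''(x) = 12*x + 14
Second-derivative test at each critical point:
  f''(-2.6480) = -17.7764 < 0 → local maximum
  f''(0.3147) = 17.7764 > 0 → local minimum

Critical points: x = -sqrt(79)/6 - 7/6 ≈ -2.6480 (local maximum); x = -7/6 + sqrt(79)/6 ≈ 0.3147 (local minimum)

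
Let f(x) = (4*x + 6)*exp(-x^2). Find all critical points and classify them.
f'(x) = 4*(-x*(2*x + 3) + 1)*exp(-x^2)

Solve f'(x) = 0:
  f'(x) = (-8*x^2 - 12*x + 4)·exp(-x^2) and exp(-x^2) > 0 for every x, so f'(x) = 0 ⇔ -8*x^2 - 12*x + 4 = 0.
  Factor: -8*x^2 - 12*x + 4 = -4*(2*x^2 + 3*x - 1); 2*x^2 + 3*x - 1 = 0 has no rational roots; quadratic formula: x = (-3 ± √17)/4.
  ⇒ x = -sqrt(17)/4 - 3/4 ≈ -1.7808, -3/4 + sqrt(17)/4 ≈ 0.2808

f''(x) = 4*(2*x^2*(2*x + 3) - 6*x - 3)*exp(-x^2)
Second-derivative test at each critical point:
  f''(-1.7808) = 0.6919 > 0 → local minimum
  f''(0.2808) = -15.2422 < 0 → local maximum

Critical points: x = -sqrt(17)/4 - 3/4 ≈ -1.7808 (local minimum); x = -3/4 + sqrt(17)/4 ≈ 0.2808 (local maximum)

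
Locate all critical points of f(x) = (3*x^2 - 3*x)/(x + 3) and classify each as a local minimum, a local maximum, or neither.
f'(x) = 3*(x^2 + 6*x - 3)/(x^2 + 6*x + 9)

Solve f'(x) = 0:
  f'(x) = 3*(x^2 + 6*x - 3)/(x + 3)^2; the denominator is positive wherever f is defined, so f'(x) = 0 ⇔ 3*x^2 + 18*x - 9 = 0.
  Factor: 3*x^2 + 18*x - 9 = 3*(x^2 + 6*x - 3); x^2 + 6*x - 3 = 0 has no rational roots; quadratic formula: x = (-6 ± √48)/2.
  ⇒ x = -2*sqrt(3) - 3 ≈ -6.4641, -3 + 2*sqrt(3) ≈ 0.4641

f''(x) = 72/(x^3 + 9*x^2 + 27*x + 27)
Second-derivative test at each critical point:
  f''(-6.4641) = -1.7321 < 0 → local maximum
  f''(0.4641) = 1.7321 > 0 → local minimum

Critical points: x = -2*sqrt(3) - 3 ≈ -6.4641 (local maximum); x = -3 + 2*sqrt(3) ≈ 0.4641 (local minimum)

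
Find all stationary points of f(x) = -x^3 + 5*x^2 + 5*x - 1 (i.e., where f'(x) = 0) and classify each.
f'(x) = -3*x^2 + 10*x + 5

Solve f'(x) = 0:
  3*x^2 - 10*x - 5 = 0 has no rational roots; quadratic formula: x = (10 ± √160)/6.
  ⇒ x = 5/3 - 2*sqrt(10)/3 ≈ -0.4415, 5/3 + 2*sqrt(10)/3 ≈ 3.7749

f''(x) = 10 - 6*x
Second-derivative test at each critical point:
  f''(-0.4415) = 12.6491 > 0 → local minimum
  f''(3.7749) = -12.6491 < 0 → local maximum

Critical points: x = 5/3 - 2*sqrt(10)/3 ≈ -0.4415 (local minimum); x = 5/3 + 2*sqrt(10)/3 ≈ 3.7749 (local maximum)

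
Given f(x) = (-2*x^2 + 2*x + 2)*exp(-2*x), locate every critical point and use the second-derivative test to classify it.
f'(x) = 2*(2*x^2 - 4*x - 1)*exp(-2*x)

Solve f'(x) = 0:
  f'(x) = (4*x^2 - 8*x - 2)·exp(-2*x) and exp(-2*x) > 0 for every x, so f'(x) = 0 ⇔ 4*x^2 - 8*x - 2 = 0.
  Factor: 4*x^2 - 8*x - 2 = 2*(2*x^2 - 4*x - 1); 2*x^2 - 4*x - 1 = 0 has no rational roots; quadratic formula: x = (4 ± √24)/4.
  ⇒ x = 1 - sqrt(6)/2 ≈ -0.2247, 1 + sqrt(6)/2 ≈ 2.2247

f''(x) = 4*(-2*x^2 + 6*x - 1)*exp(-2*x)
Second-derivative test at each critical point:
  f''(-0.2247) = -15.3584 < 0 → local maximum
  f''(2.2247) = 0.1145 > 0 → local minimum

Critical points: x = 1 - sqrt(6)/2 ≈ -0.2247 (local maximum); x = 1 + sqrt(6)/2 ≈ 2.2247 (local minimum)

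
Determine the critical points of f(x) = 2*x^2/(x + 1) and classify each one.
f'(x) = 2*x*(x + 2)/(x^2 + 2*x + 1)

Solve f'(x) = 0:
  f'(x) = 2*x*(x + 2)/(x + 1)^2; the denominator is positive wherever f is defined, so f'(x) = 0 ⇔ 2*x^2 + 4*x = 0.
  Factor: 2*x^2 + 4*x = 2*x*(x + 2) = 0.
  ⇒ x = -2, 0

f''(x) = 4/(x^3 + 3*x^2 + 3*x + 1)
Second-derivative test at each critical point:
  f''(-2) = -4 < 0 → local maximum
  f''(0) = 4 > 0 → local minimum

Critical points: x = -2 (local maximum); x = 0 (local minimum)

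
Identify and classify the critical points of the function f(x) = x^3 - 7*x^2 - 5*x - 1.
f'(x) = 3*x^2 - 14*x - 5

Solve f'(x) = 0:
  Factor: 3*x^2 - 14*x - 5 = (x - 5)*(3*x + 1) = 0.
  ⇒ x = -1/3, 5

f''(x) = 6*x - 14
Second-derivative test at each critical point:
  f''(-1/3) = -16 < 0 → local maximum
  f''(5) = 16 > 0 → local minimum

Critical points: x = -1/3 (local maximum); x = 5 (local minimum)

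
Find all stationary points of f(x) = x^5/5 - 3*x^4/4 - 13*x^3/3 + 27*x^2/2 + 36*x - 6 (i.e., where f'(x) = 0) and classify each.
f'(x) = x^4 - 3*x^3 - 13*x^2 + 27*x + 36

Solve f'(x) = 0:
  Factor: x^4 - 3*x^3 - 13*x^2 + 27*x + 36 = (x - 4)*(x - 3)*(x + 1)*(x + 3) = 0.
  ⇒ x = -3, -1, 3, 4

f''(x) = 4*x^3 - 9*x^2 - 26*x + 27
Second-derivative test at each critical point:
  f''(-3) = -84 < 0 → local maximum
  f''(-1) = 40 > 0 → local minimum
  f''(3) = -24 < 0 → local maximum
  f''(4) = 35 > 0 → local minimum

Critical points: x = -3 (local maximum); x = -1 (local minimum); x = 3 (local maximum); x = 4 (local minimum)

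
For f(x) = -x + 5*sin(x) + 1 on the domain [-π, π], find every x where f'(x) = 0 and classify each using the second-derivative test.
f'(x) = 5*cos(x) - 1

Solve f'(x) = 0 on [-π, π]:
  f'(x) = 0 ⇔ cos(x) = 1/5, i.e. x = ±arccos(1/5) + 2nπ; keep the solutions lying in [-π, π].
  ⇒ x = -acos(1/5) ≈ -1.3694, acos(1/5) ≈ 1.3694

f''(x) = -5*sin(x)
Second-derivative test at each critical point:
  f''(-1.3694) = 4.8990 > 0 → local minimum
  f''(1.3694) = -4.8990 < 0 → local maximum

Critical points: x = -acos(1/5) ≈ -1.3694 (local minimum); x = acos(1/5) ≈ 1.3694 (local maximum)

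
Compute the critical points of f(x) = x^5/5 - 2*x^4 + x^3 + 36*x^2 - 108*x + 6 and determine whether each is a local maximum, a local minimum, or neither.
f'(x) = x^4 - 8*x^3 + 3*x^2 + 72*x - 108

Solve f'(x) = 0:
  Factor: x^4 - 8*x^3 + 3*x^2 + 72*x - 108 = (x - 6)*(x - 3)*(x - 2)*(x + 3) = 0.
  ⇒ x = -3, 2, 3, 6

f''(x) = 4*x^3 - 24*x^2 + 6*x + 72
Second-derivative test at each critical point:
  f''(-3) = -270 < 0 → local maximum
  f''(2) = 20 > 0 → local minimum
  f''(3) = -18 < 0 → local maximum
  f''(6) = 108 > 0 → local minimum

Critical points: x = -3 (local maximum); x = 2 (local minimum); x = 3 (local maximum); x = 6 (local minimum)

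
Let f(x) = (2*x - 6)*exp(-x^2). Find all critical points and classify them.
f'(x) = 2*(-2*x*(x - 3) + 1)*exp(-x^2)

Solve f'(x) = 0:
  f'(x) = (-4*x^2 + 12*x + 2)·exp(-x^2) and exp(-x^2) > 0 for every x, so f'(x) = 0 ⇔ -4*x^2 + 12*x + 2 = 0.
  Factor: -4*x^2 + 12*x + 2 = -2*(2*x^2 - 6*x - 1); 2*x^2 - 6*x - 1 = 0 has no rational roots; quadratic formula: x = (6 ± √44)/4.
  ⇒ x = 3/2 - sqrt(11)/2 ≈ -0.1583, 3/2 + sqrt(11)/2 ≈ 3.1583

f''(x) = 4*(2*x^2*(x - 3) - 3*x + 3)*exp(-x^2)
Second-derivative test at each critical point:
  f''(-0.1583) = 12.9381 > 0 → local minimum
  f''(3.1583) = -0.0006 < 0 → local maximum

Critical points: x = 3/2 - sqrt(11)/2 ≈ -0.1583 (local minimum); x = 3/2 + sqrt(11)/2 ≈ 3.1583 (local maximum)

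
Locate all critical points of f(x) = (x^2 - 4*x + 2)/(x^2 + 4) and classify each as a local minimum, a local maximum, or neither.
f'(x) = 4*(x^2 + x - 4)/(x^4 + 8*x^2 + 16)

Solve f'(x) = 0:
  f'(x) = 4*(x^2 + x - 4)/(x^2 + 4)^2; the denominator is positive wherever f is defined, so f'(x) = 0 ⇔ 4*x^2 + 4*x - 16 = 0.
  Factor: 4*x^2 + 4*x - 16 = 4*(x^2 + x - 4); x^2 + x - 4 = 0 has no rational roots; quadratic formula: x = (-1 ± √17)/2.
  ⇒ x = -sqrt(17)/2 - 1/2 ≈ -2.5616, -1/2 + sqrt(17)/2 ≈ 1.5616

f''(x) = 4*(-2*x^3 - 3*x^2 + 24*x + 4)/(x^6 + 12*x^4 + 48*x^2 + 64)
Second-derivative test at each critical point:
  f''(-2.5616) = -0.1479 < 0 → local maximum
  f''(1.5616) = 0.3979 > 0 → local minimum

Critical points: x = -sqrt(17)/2 - 1/2 ≈ -2.5616 (local maximum); x = -1/2 + sqrt(17)/2 ≈ 1.5616 (local minimum)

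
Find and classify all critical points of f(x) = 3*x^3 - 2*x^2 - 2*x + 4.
f'(x) = 9*x^2 - 4*x - 2

Solve f'(x) = 0:
  9*x^2 - 4*x - 2 = 0 has no rational roots; quadratic formula: x = (4 ± √88)/18.
  ⇒ x = 2/9 - sqrt(22)/9 ≈ -0.2989, 2/9 + sqrt(22)/9 ≈ 0.7434

f''(x) = 18*x - 4
Second-derivative test at each critical point:
  f''(-0.2989) = -9.3808 < 0 → local maximum
  f''(0.7434) = 9.3808 > 0 → local minimum

Critical points: x = 2/9 - sqrt(22)/9 ≈ -0.2989 (local maximum); x = 2/9 + sqrt(22)/9 ≈ 0.7434 (local minimum)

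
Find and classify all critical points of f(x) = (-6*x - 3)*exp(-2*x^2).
f'(x) = 6*(2*x*(2*x + 1) - 1)*exp(-2*x^2)

Solve f'(x) = 0:
  f'(x) = (24*x^2 + 12*x - 6)·exp(-2*x^2) and exp(-2*x^2) > 0 for every x, so f'(x) = 0 ⇔ 24*x^2 + 12*x - 6 = 0.
  Factor: 24*x^2 + 12*x - 6 = 6*(4*x^2 + 2*x - 1); 4*x^2 + 2*x - 1 = 0 has no rational roots; quadratic formula: x = (-2 ± √20)/8.
  ⇒ x = -sqrt(5)/4 - 1/4 ≈ -0.8090, -1/4 + sqrt(5)/4 ≈ 0.3090

f''(x) = 12*(-8*x^3 - 4*x^2 + 6*x + 1)*exp(-2*x^2)
Second-derivative test at each critical point:
  f''(-0.8090) = -7.2472 < 0 → local maximum
  f''(0.3090) = 22.1678 > 0 → local minimum

Critical points: x = -sqrt(5)/4 - 1/4 ≈ -0.8090 (local maximum); x = -1/4 + sqrt(5)/4 ≈ 0.3090 (local minimum)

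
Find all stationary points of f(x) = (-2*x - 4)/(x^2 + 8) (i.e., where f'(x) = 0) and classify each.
f'(x) = 2*(-x^2 + 2*x*(x + 2) - 8)/(x^2 + 8)^2

Solve f'(x) = 0:
  f'(x) = 2*(x^2 + 4*x - 8)/(x^2 + 8)^2; the denominator is positive wherever f is defined, so f'(x) = 0 ⇔ 2*x^2 + 8*x - 16 = 0.
  Factor: 2*x^2 + 8*x - 16 = 2*(x^2 + 4*x - 8); x^2 + 4*x - 8 = 0 has no rational roots; quadratic formula: x = (-4 ± √48)/2.
  ⇒ x = -2*sqrt(3) - 2 ≈ -5.4641, -2 + 2*sqrt(3) ≈ 1.4641

f''(x) = 4*(-4*x^2*(x + 2) + (3*x + 2)*(x^2 + 8))/(x^2 + 8)^3
Second-derivative test at each critical point:
  f''(-5.4641) = -0.0097 < 0 → local maximum
  f''(1.4641) = 0.1347 > 0 → local minimum

Critical points: x = -2*sqrt(3) - 2 ≈ -5.4641 (local maximum); x = -2 + 2*sqrt(3) ≈ 1.4641 (local minimum)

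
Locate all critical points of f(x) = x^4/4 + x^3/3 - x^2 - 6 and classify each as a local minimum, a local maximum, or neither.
f'(x) = x*(x^2 + x - 2)

Solve f'(x) = 0:
  Factor: x^3 + x^2 - 2*x = x*(x - 1)*(x + 2) = 0.
  ⇒ x = -2, 0, 1

f''(x) = 3*x^2 + 2*x - 2
Second-derivative test at each critical point:
  f''(-2) = 6 > 0 → local minimum
  f''(0) = -2 < 0 → local maximum
  f''(1) = 3 > 0 → local minimum

Critical points: x = -2 (local minimum); x = 0 (local maximum); x = 1 (local minimum)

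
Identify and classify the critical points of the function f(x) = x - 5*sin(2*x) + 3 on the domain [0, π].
f'(x) = 1 - 10*cos(2*x)

Solve f'(x) = 0 on [0, π]:
  f'(x) = 0 ⇔ cos(2*x) = 1/10, i.e. 2*x = ±arccos(1/10) + 2nπ; keep the solutions lying in [0, π].
  ⇒ x = acos(1/10)/2 ≈ 0.7353, pi - acos(1/10)/2 ≈ 2.4063

f''(x) = 20*sin(2*x)
Second-derivative test at each critical point:
  f''(0.7353) = 19.8997 > 0 → local minimum
  f''(2.4063) = -19.8997 < 0 → local maximum

Critical points: x = acos(1/10)/2 ≈ 0.7353 (local minimum); x = pi - acos(1/10)/2 ≈ 2.4063 (local maximum)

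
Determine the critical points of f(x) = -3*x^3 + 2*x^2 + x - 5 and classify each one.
f'(x) = -9*x^2 + 4*x + 1

Solve f'(x) = 0:
  9*x^2 - 4*x - 1 = 0 has no rational roots; quadratic formula: x = (4 ± √52)/18.
  ⇒ x = 2/9 - sqrt(13)/9 ≈ -0.1784, 2/9 + sqrt(13)/9 ≈ 0.6228

f''(x) = 4 - 18*x
Second-derivative test at each critical point:
  f''(-0.1784) = 7.2111 > 0 → local minimum
  f''(0.6228) = -7.2111 < 0 → local maximum

Critical points: x = 2/9 - sqrt(13)/9 ≈ -0.1784 (local minimum); x = 2/9 + sqrt(13)/9 ≈ 0.6228 (local maximum)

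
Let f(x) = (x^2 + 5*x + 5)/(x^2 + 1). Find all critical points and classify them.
f'(x) = (-5*x^2 - 8*x + 5)/(x^4 + 2*x^2 + 1)

Solve f'(x) = 0:
  f'(x) = -(5*x^2 + 8*x - 5)/(x^2 + 1)^2; the denominator is positive wherever f is defined, so f'(x) = 0 ⇔ -5*x^2 - 8*x + 5 = 0.
  5*x^2 + 8*x - 5 = 0 has no rational roots; quadratic formula: x = (-8 ± √164)/10.
  ⇒ x = -sqrt(41)/5 - 4/5 ≈ -2.0806, -4/5 + sqrt(41)/5 ≈ 0.4806

f''(x) = 2*(5*x^3 + 12*x^2 - 15*x - 4)/(x^6 + 3*x^4 + 3*x^2 + 1)
Second-derivative test at each critical point:
  f''(-2.0806) = 0.4510 > 0 → local minimum
  f''(0.4806) = -8.4510 < 0 → local maximum

Critical points: x = -sqrt(41)/5 - 4/5 ≈ -2.0806 (local minimum); x = -4/5 + sqrt(41)/5 ≈ 0.4806 (local maximum)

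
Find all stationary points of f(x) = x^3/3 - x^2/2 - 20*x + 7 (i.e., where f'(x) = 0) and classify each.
f'(x) = x^2 - x - 20

Solve f'(x) = 0:
  Factor: x^2 - x - 20 = (x - 5)*(x + 4) = 0.
  ⇒ x = -4, 5

f''(x) = 2*x - 1
Second-derivative test at each critical point:
  f''(-4) = -9 < 0 → local maximum
  f''(5) = 9 > 0 → local minimum

Critical points: x = -4 (local maximum); x = 5 (local minimum)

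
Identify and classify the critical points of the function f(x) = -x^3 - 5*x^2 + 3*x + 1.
f'(x) = -3*x^2 - 10*x + 3

Solve f'(x) = 0:
  3*x^2 + 10*x - 3 = 0 has no rational roots; quadratic formula: x = (-10 ± √136)/6.
  ⇒ x = -sqrt(34)/3 - 5/3 ≈ -3.6103, -5/3 + sqrt(34)/3 ≈ 0.2770

f''(x) = -6*x - 10
Second-derivative test at each critical point:
  f''(-3.6103) = 11.6619 > 0 → local minimum
  f''(0.2770) = -11.6619 < 0 → local maximum

Critical points: x = -sqrt(34)/3 - 5/3 ≈ -3.6103 (local minimum); x = -5/3 + sqrt(34)/3 ≈ 0.2770 (local maximum)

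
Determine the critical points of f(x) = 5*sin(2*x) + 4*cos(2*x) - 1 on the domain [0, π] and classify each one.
f'(x) = -8*sin(2*x) + 10*cos(2*x)

Solve f'(x) = 0 on [0, π]:
  f'(x) = 0 ⇔ 5*cos(2*x) = 4*sin(2*x) ⇔ tan(2*x) = 5/4, i.e. 2*x = arctan(5/4) + nπ; keep the solutions lying in [0, π].
  ⇒ x = atan(5/4)/2 ≈ 0.4480, atan(5/4)/2 + pi/2 ≈ 2.0188

f''(x) = -20*sin(2*x) - 16*cos(2*x)
Second-derivative test at each critical point:
  f''(0.4480) = -25.6125 < 0 → local maximum
  f''(2.0188) = 25.6125 > 0 → local minimum

Critical points: x = atan(5/4)/2 ≈ 0.4480 (local maximum); x = atan(5/4)/2 + pi/2 ≈ 2.0188 (local minimum)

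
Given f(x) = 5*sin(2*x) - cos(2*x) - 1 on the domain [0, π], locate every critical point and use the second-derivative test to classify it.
f'(x) = 2*sin(2*x) + 10*cos(2*x)

Solve f'(x) = 0 on [0, π]:
  f'(x) = 0 ⇔ 5*cos(2*x) = -sin(2*x) ⇔ tan(2*x) = -5, i.e. 2*x = arctan(-5) + nπ; keep the solutions lying in [0, π].
  ⇒ x = -atan(5)/2 + pi/2 ≈ 0.8841, pi - atan(5)/2 ≈ 2.4549

f''(x) = -20*sin(2*x) + 4*cos(2*x)
Second-derivative test at each critical point:
  f''(0.8841) = -20.3961 < 0 → local maximum
  f''(2.4549) = 20.3961 > 0 → local minimum

Critical points: x = -atan(5)/2 + pi/2 ≈ 0.8841 (local maximum); x = pi - atan(5)/2 ≈ 2.4549 (local minimum)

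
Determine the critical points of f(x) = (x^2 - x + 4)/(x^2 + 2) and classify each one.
f'(x) = (x^2 - 4*x - 2)/(x^4 + 4*x^2 + 4)

Solve f'(x) = 0:
  f'(x) = (x^2 - 4*x - 2)/(x^2 + 2)^2; the denominator is positive wherever f is defined, so f'(x) = 0 ⇔ x^2 - 4*x - 2 = 0.
  x^2 - 4*x - 2 = 0 has no rational roots; quadratic formula: x = (4 ± √24)/2.
  ⇒ x = 2 - sqrt(6) ≈ -0.4495, 2 + sqrt(6) ≈ 4.4495

f''(x) = 2*(-x^3 + 6*x^2 + 6*x - 4)/(x^6 + 6*x^4 + 12*x^2 + 8)
Second-derivative test at each critical point:
  f''(-0.4495) = -1.0103 < 0 → local maximum
  f''(4.4495) = 0.0103 > 0 → local minimum

Critical points: x = 2 - sqrt(6) ≈ -0.4495 (local maximum); x = 2 + sqrt(6) ≈ 4.4495 (local minimum)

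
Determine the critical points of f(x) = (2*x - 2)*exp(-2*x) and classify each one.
f'(x) = 2*(3 - 2*x)*exp(-2*x)

Solve f'(x) = 0:
  f'(x) = (6 - 4*x)·exp(-2*x) and exp(-2*x) > 0 for every x, so f'(x) = 0 ⇔ 6 - 4*x = 0.
  Factor: 6 - 4*x = -2*(2*x - 3) = 0.
  ⇒ x = 3/2

f''(x) = 8*(x - 2)*exp(-2*x)
Second-derivative test at each critical point:
  f''(3/2) = -0.1991 < 0 → local maximum

Critical points: x = 3/2 (local maximum)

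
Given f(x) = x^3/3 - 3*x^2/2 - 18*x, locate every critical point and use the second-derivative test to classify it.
f'(x) = x^2 - 3*x - 18

Solve f'(x) = 0:
  Factor: x^2 - 3*x - 18 = (x - 6)*(x + 3) = 0.
  ⇒ x = -3, 6

f''(x) = 2*x - 3
Second-derivative test at each critical point:
  f''(-3) = -9 < 0 → local maximum
  f''(6) = 9 > 0 → local minimum

Critical points: x = -3 (local maximum); x = 6 (local minimum)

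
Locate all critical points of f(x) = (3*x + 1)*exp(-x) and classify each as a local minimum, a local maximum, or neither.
f'(x) = (2 - 3*x)*exp(-x)

Solve f'(x) = 0:
  f'(x) = (2 - 3*x)·exp(-x) and exp(-x) > 0 for every x, so f'(x) = 0 ⇔ 2 - 3*x = 0.
  2 - 3*x = 0.
  ⇒ x = 2/3

f''(x) = (3*x - 5)*exp(-x)
Second-derivative test at each critical point:
  f''(2/3) = -1.5403 < 0 → local maximum

Critical points: x = 2/3 (local maximum)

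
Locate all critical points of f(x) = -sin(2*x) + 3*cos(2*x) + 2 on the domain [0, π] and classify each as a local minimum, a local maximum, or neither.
f'(x) = -6*sin(2*x) - 2*cos(2*x)

Solve f'(x) = 0 on [0, π]:
  f'(x) = 0 ⇔ -cos(2*x) = 3*sin(2*x) ⇔ tan(2*x) = -1/3, i.e. 2*x = arctan(-1/3) + nπ; keep the solutions lying in [0, π].
  ⇒ x = -atan(1/3)/2 + pi/2 ≈ 1.4099, pi - atan(1/3)/2 ≈ 2.9807

f''(x) = 4*sin(2*x) - 12*cos(2*x)
Second-derivative test at each critical point:
  f''(1.4099) = 12.6491 > 0 → local minimum
  f''(2.9807) = -12.6491 < 0 → local maximum

Critical points: x = -atan(1/3)/2 + pi/2 ≈ 1.4099 (local minimum); x = pi - atan(1/3)/2 ≈ 2.9807 (local maximum)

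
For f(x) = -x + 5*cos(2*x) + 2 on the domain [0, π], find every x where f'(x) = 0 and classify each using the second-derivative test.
f'(x) = -10*sin(2*x) - 1

Solve f'(x) = 0 on [0, π]:
  f'(x) = 0 ⇔ sin(2*x) = -1/10, i.e. 2*x = arcsin(-1/10) + 2nπ or 2*x = π − arcsin(-1/10) + 2nπ; keep the solutions lying in [0, π].
  ⇒ x = asin(1/10)/2 + pi/2 ≈ 1.6209, pi - asin(1/10)/2 ≈ 3.0915

f''(x) = -20*cos(2*x)
Second-derivative test at each critical point:
  f''(1.6209) = 19.8997 > 0 → local minimum
  f''(3.0915) = -19.8997 < 0 → local maximum

Critical points: x = asin(1/10)/2 + pi/2 ≈ 1.6209 (local minimum); x = pi - asin(1/10)/2 ≈ 3.0915 (local maximum)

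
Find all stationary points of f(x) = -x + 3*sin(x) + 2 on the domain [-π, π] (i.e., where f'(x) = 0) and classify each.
f'(x) = 3*cos(x) - 1

Solve f'(x) = 0 on [-π, π]:
  f'(x) = 0 ⇔ cos(x) = 1/3, i.e. x = ±arccos(1/3) + 2nπ; keep the solutions lying in [-π, π].
  ⇒ x = -acos(1/3) ≈ -1.2310, acos(1/3) ≈ 1.2310

f''(x) = -3*sin(x)
Second-derivative test at each critical point:
  f''(-1.2310) = 2.8284 > 0 → local minimum
  f''(1.2310) = -2.8284 < 0 → local maximum

Critical points: x = -acos(1/3) ≈ -1.2310 (local minimum); x = acos(1/3) ≈ 1.2310 (local maximum)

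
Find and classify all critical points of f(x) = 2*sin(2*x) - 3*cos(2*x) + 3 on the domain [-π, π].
f'(x) = 6*sin(2*x) + 4*cos(2*x)

Solve f'(x) = 0 on [-π, π]:
  f'(x) = 0 ⇔ 2*cos(2*x) = -3*sin(2*x) ⇔ tan(2*x) = -2/3, i.e. 2*x = arctan(-2/3) + nπ; keep the solutions lying in [-π, π].
  ⇒ x = -pi/2 - atan(2/3)/2 ≈ -1.8648, -atan(2/3)/2 ≈ -0.2940, -atan(2/3)/2 + pi/2 ≈ 1.2768, pi - atan(2/3)/2 ≈ 2.8476

f''(x) = -8*sin(2*x) + 12*cos(2*x)
Second-derivative test at each critical point:
  f''(-1.8648) = -14.4222 < 0 → local maximum
  f''(-0.2940) = 14.4222 > 0 → local minimum
  f''(1.2768) = -14.4222 < 0 → local maximum
  f''(2.8476) = 14.4222 > 0 → local minimum

Critical points: x = -pi/2 - atan(2/3)/2 ≈ -1.8648 (local maximum); x = -atan(2/3)/2 ≈ -0.2940 (local minimum); x = -atan(2/3)/2 + pi/2 ≈ 1.2768 (local maximum); x = pi - atan(2/3)/2 ≈ 2.8476 (local minimum)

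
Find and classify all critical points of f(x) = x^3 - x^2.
f'(x) = x*(3*x - 2)

Solve f'(x) = 0:
  Factor: 3*x^2 - 2*x = x*(3*x - 2) = 0.
  ⇒ x = 0, 2/3

f''(x) = 6*x - 2
Second-derivative test at each critical point:
  f''(0) = -2 < 0 → local maximum
  f''(2/3) = 2 > 0 → local minimum

Critical points: x = 0 (local maximum); x = 2/3 (local minimum)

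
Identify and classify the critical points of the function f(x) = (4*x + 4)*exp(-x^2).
f'(x) = 4*(-2*x*(x + 1) + 1)*exp(-x^2)

Solve f'(x) = 0:
  f'(x) = (-8*x^2 - 8*x + 4)·exp(-x^2) and exp(-x^2) > 0 for every x, so f'(x) = 0 ⇔ -8*x^2 - 8*x + 4 = 0.
  Factor: -8*x^2 - 8*x + 4 = -4*(2*x^2 + 2*x - 1); 2*x^2 + 2*x - 1 = 0 has no rational roots; quadratic formula: x = (-2 ± √12)/4.
  ⇒ x = -sqrt(3)/2 - 1/2 ≈ -1.3660, -1/2 + sqrt(3)/2 ≈ 0.3660

f''(x) = 8*(2*x^2*(x + 1) - 3*x - 1)*exp(-x^2)
Second-derivative test at each critical point:
  f''(-1.3660) = 2.1441 > 0 → local minimum
  f''(0.3660) = -12.1190 < 0 → local maximum

Critical points: x = -sqrt(3)/2 - 1/2 ≈ -1.3660 (local minimum); x = -1/2 + sqrt(3)/2 ≈ 0.3660 (local maximum)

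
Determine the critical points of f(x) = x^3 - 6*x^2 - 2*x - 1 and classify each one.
f'(x) = 3*x^2 - 12*x - 2

Solve f'(x) = 0:
  3*x^2 - 12*x - 2 = 0 has no rational roots; quadratic formula: x = (12 ± √168)/6.
  ⇒ x = 2 - sqrt(42)/3 ≈ -0.1602, 2 + sqrt(42)/3 ≈ 4.1602

f''(x) = 6*x - 12
Second-derivative test at each critical point:
  f''(-0.1602) = -12.9615 < 0 → local maximum
  f''(4.1602) = 12.9615 > 0 → local minimum

Critical points: x = 2 - sqrt(42)/3 ≈ -0.1602 (local maximum); x = 2 + sqrt(42)/3 ≈ 4.1602 (local minimum)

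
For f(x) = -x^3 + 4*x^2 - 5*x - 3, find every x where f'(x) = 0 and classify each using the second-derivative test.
f'(x) = -3*x^2 + 8*x - 5

Solve f'(x) = 0:
  Factor: -3*x^2 + 8*x - 5 = -(x - 1)*(3*x - 5) = 0.
  ⇒ x = 1, 5/3

f''(x) = 8 - 6*x
Second-derivative test at each critical point:
  f''(1) = 2 > 0 → local minimum
  f''(5/3) = -2 < 0 → local maximum

Critical points: x = 1 (local minimum); x = 5/3 (local maximum)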